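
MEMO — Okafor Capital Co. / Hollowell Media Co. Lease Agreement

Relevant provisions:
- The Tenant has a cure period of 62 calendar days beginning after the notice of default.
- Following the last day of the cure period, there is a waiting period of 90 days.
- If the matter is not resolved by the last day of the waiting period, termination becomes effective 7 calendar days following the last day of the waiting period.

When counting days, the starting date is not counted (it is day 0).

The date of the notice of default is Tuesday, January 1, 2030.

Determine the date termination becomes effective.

The last day of the cure period: 62 calendar days after January 1, 2030 is March 4, 2030.
The last day of the waiting period: 90 calendar days after March 4, 2030 is June 2, 2030.
Adding 7 calendar days to June 2, 2030 gives June 9, 2030, which is the date termination becomes effective.

June 9, 2030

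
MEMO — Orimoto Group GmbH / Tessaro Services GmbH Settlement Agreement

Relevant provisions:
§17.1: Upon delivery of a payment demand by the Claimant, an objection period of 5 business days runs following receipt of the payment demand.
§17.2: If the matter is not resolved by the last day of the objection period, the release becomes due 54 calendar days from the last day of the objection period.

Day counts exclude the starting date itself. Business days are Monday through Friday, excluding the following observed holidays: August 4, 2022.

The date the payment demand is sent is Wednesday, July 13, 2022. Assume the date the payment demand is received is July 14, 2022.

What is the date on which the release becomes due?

The last day of the objection period: counting 5 business days from Thursday, July 14, 2022 (Jul 15, Jul 18, Jul 19, Jul 20, Jul 21, skipping weekends) reaches Thursday, July 21, 2022.
The date on which the release becomes due: 54 calendar days after July 21, 2022 is September 13, 2022.

September 13, 2022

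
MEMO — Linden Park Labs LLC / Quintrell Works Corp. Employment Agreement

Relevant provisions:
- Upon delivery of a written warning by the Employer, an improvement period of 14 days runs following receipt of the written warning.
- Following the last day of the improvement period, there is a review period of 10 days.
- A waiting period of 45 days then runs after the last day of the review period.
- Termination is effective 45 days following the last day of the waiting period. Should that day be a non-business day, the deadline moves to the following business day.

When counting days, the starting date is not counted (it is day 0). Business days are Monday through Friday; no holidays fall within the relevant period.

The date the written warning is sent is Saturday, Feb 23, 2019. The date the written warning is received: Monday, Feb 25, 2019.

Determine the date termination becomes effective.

The last day of the improvement period: 14 calendar days after Feb 25, 2019 is Mar 11, 2019.
The last day of the review period: 10 calendar days after Mar 11, 2019 is Mar 21, 2019.
The last day of the waiting period: 45 calendar days after Mar 21, 2019 is May 5, 2019.
Adding 45 calendar days to May 5, 2019 gives Jun 19, 2019, which is the date termination becomes effective. Jun 19, 2019 is a Wednesday, so no roll-forward applies.

Jun 19, 2019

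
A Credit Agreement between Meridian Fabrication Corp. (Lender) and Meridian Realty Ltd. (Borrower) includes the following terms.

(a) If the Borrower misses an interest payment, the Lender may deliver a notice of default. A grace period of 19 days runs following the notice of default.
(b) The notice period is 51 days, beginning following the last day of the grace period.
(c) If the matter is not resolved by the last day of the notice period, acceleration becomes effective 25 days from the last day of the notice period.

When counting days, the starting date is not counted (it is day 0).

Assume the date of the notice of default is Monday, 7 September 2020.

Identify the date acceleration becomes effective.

11 December 2020

The last day of the grace period: 7 September 2020 + 19 days = 26 September 2020.
The last day of the notice period: 26 September 2020 + 51 days = 16 November 2020.
The date acceleration becomes effective: 16 November 2020 + 25 days = 11 December 2020.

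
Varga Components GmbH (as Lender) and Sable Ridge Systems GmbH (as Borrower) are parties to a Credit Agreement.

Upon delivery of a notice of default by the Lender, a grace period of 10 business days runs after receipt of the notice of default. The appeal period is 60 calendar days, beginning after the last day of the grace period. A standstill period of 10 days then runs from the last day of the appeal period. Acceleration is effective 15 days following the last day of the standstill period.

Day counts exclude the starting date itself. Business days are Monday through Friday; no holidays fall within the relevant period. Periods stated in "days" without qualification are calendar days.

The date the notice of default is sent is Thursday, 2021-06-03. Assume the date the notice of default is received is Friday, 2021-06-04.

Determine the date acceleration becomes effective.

From Friday, 2021-06-04, 10 business days (Jun 7, Jun 8, Jun 9, Jun 10, Jun 11, Jun 14, Jun 15, Jun 16, Jun 17, Jun 18, skipping weekends) brings us to Friday, 2021-06-18, which is the last day of the grace period.
The last day of the appeal period: 2021-06-18 + 60 days = 2021-08-17.
The last day of the standstill period: 10 calendar days after 2021-08-17 is 2021-08-27.
The date acceleration becomes effective: 15 calendar days after 2021-08-27 is 2021-09-11.

2021-09-11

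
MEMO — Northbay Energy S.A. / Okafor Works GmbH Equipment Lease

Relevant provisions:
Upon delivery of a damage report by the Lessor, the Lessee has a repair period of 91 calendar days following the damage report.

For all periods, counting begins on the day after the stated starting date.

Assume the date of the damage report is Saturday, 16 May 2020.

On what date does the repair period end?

15 August 2020

Adding 91 calendar days to 16 May 2020 gives 15 August 2020, which is the last day of the repair period.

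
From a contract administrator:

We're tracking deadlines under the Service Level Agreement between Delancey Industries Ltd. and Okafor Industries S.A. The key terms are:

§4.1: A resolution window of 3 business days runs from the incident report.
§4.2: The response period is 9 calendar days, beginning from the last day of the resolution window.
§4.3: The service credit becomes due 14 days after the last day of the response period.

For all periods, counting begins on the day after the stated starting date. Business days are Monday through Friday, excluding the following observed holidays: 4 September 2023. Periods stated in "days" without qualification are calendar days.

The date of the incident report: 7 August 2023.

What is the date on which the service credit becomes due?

2 September 2023

The last day of the resolution window: 3 business days after Monday, 7 August 2023, skipping weekends — Aug 8, Aug 9, Aug 10 — lands on Thursday, 10 August 2023.
Adding 9 calendar days to 10 August 2023 gives 19 August 2023, which is the last day of the response period.
The date on which the service credit becomes due: 14 calendar days after 19 August 2023 is 2 September 2023.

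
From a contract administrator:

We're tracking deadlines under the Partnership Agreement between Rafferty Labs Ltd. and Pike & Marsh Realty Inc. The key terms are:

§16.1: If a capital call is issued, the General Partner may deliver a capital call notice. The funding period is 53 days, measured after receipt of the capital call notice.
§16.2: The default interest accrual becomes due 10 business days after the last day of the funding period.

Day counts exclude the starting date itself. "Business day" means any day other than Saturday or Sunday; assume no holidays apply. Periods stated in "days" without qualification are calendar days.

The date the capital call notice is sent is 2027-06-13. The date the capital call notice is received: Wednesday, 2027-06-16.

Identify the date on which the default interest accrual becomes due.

2027-08-20

The last day of the funding period: 53 calendar days after 2027-06-16 is 2027-08-08.
From Sunday, 2027-08-08, 10 business days (Aug 9, Aug 10, Aug 11, Aug 12, Aug 13, Aug 16, Aug 17, Aug 18, Aug 19, Aug 20, skipping weekends) brings us to Friday, 2027-08-20, which is the date on which the default interest accrual becomes due.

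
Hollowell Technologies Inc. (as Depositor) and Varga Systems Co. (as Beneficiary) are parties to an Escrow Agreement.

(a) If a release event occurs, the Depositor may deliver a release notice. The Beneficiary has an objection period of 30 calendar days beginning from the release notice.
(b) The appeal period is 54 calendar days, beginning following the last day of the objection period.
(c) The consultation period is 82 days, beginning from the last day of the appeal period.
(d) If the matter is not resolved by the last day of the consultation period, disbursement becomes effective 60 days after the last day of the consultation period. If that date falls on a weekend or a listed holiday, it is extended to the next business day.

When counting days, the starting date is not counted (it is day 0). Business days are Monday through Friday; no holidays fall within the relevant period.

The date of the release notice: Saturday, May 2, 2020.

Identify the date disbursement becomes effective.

The last day of the objection period: 30 calendar days after May 2, 2020 is June 1, 2020.
Adding 54 calendar days to June 1, 2020 gives July 25, 2020, which is the last day of the appeal period.
The last day of the consultation period: 82 calendar days after July 25, 2020 is October 15, 2020.
The date disbursement becomes effective: October 15, 2020 + 60 days = December 14, 2020. December 14, 2020 is a Monday, so no roll-forward applies.

December 14, 2020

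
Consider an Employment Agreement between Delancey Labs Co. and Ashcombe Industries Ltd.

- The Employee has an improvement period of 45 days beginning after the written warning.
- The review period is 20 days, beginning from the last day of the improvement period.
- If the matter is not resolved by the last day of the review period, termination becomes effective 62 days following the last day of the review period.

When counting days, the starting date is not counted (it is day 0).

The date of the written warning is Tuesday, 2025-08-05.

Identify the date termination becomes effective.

The last day of the improvement period: 2025-08-05 + 45 days = 2025-09-19.
Adding 20 calendar days to 2025-09-19 gives 2025-10-09, which is the last day of the review period.
Adding 62 calendar days to 2025-10-09 gives 2025-12-10, which is the date termination becomes effective.

2025-12-10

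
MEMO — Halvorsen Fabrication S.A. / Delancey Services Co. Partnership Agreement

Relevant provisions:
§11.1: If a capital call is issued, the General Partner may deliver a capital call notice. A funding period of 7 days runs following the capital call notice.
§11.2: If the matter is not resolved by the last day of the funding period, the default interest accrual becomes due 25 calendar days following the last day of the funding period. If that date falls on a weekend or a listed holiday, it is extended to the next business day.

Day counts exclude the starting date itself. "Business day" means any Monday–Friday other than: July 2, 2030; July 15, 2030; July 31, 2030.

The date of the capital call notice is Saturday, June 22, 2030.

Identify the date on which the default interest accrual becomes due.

The last day of the funding period: 7 calendar days after June 22, 2030 is June 29, 2030.
The date on which the default interest accrual becomes due: 25 calendar days after June 29, 2030 is July 24, 2030. July 24, 2030 is a Wednesday and is not a listed holiday, so no roll-forward applies.

July 24, 2030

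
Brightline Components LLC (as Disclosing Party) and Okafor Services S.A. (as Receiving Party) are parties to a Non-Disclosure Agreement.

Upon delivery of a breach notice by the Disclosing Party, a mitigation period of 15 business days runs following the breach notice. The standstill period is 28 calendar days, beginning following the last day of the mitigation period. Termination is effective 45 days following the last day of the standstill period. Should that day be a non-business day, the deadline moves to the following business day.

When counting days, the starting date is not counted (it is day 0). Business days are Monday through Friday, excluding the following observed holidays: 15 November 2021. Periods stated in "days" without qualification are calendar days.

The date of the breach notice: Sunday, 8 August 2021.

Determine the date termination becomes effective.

8 November 2021

The last day of the mitigation period: counting 15 business days from Sunday, 8 August 2021 (Aug 9, Aug 10, Aug 11, Aug 12, …, Aug 25, Aug 26, Aug 27, skipping weekends) reaches Friday, 27 August 2021.
The last day of the standstill period: 27 August 2021 + 28 days = 24 September 2021.
The date termination becomes effective: 45 calendar days after 24 September 2021 is 8 November 2021. 8 November 2021 is a Monday and is not a listed holiday, so no roll-forward applies.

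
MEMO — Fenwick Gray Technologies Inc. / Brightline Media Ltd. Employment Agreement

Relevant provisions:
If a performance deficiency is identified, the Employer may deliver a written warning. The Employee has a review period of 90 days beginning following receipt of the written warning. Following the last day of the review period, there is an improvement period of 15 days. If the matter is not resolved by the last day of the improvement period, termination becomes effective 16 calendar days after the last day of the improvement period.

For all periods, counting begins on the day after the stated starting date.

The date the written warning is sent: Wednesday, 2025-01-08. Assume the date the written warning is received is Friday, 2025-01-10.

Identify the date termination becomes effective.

Adding 90 calendar days to 2025-01-10 gives 2025-04-10, which is the last day of the review period.
Adding 15 calendar days to 2025-04-10 gives 2025-04-25, which is the last day of the improvement period.
The date termination becomes effective: 2025-04-25 + 16 days = 2025-05-11.

2025-05-11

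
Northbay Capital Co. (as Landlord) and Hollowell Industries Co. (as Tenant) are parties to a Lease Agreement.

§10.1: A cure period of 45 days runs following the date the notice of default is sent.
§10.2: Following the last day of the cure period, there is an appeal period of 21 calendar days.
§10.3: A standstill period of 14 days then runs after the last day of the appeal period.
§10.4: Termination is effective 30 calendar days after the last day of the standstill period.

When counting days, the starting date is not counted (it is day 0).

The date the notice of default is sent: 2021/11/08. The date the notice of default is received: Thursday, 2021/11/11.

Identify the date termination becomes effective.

The last day of the cure period: 45 calendar days after 2021/11/08 is 2021/12/23.
The last day of the appeal period: 21 calendar days after 2021/12/23 is 2022/01/13.
The last day of the standstill period: 14 calendar days after 2022/01/13 is 2022/01/27.
Adding 30 calendar days to 2022/01/27 gives 2022/02/26, which is the date termination becomes effective.

2022/02/26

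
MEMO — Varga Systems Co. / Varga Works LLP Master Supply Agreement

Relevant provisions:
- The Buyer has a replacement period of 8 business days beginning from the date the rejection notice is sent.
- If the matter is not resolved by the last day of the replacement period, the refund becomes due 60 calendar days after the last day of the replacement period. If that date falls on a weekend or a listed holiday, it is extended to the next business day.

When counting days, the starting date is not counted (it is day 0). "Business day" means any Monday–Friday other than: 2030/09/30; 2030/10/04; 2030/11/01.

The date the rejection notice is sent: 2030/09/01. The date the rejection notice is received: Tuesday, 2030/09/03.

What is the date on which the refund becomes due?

The last day of the replacement period: counting 8 business days from Sunday, 2030/09/01 (Sep 2, Sep 3, Sep 4, Sep 5, Sep 6, Sep 9, Sep 10, Sep 11, skipping weekends) reaches Wednesday, 2030/09/11.
Adding 60 calendar days to 2030/09/11 gives 2030/11/10, which is the date on which the refund becomes due. That falls on a Sunday, so it rolls to the next business day, Monday, 2030/11/11.

2030/11/11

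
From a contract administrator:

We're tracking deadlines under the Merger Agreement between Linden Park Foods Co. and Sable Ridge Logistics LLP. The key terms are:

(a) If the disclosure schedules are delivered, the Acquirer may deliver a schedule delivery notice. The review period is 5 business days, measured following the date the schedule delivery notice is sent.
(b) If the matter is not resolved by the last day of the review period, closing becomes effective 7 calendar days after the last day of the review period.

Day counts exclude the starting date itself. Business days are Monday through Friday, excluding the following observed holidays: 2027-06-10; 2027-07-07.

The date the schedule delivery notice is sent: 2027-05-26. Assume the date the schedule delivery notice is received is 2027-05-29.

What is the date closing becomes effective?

2027-06-09

The last day of the review period: 5 business days after Wednesday, 2027-05-26, skipping weekends — May 27, May 28, May 31, Jun 1, Jun 2 — lands on Wednesday, 2027-06-02.
Adding 7 calendar days to 2027-06-02 gives 2027-06-09, which is the date closing becomes effective.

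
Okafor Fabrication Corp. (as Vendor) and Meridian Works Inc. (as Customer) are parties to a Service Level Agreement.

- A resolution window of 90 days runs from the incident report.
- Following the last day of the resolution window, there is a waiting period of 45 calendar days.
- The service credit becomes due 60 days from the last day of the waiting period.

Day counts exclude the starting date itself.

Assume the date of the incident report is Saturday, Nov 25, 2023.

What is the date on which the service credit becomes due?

Jun 7, 2024

Adding 90 calendar days to Nov 25, 2023 gives Feb 23, 2024, which is the last day of the resolution window.
Adding 45 calendar days to Feb 23, 2024 gives Apr 8, 2024, which is the last day of the waiting period.
Adding 60 calendar days to Apr 8, 2024 gives Jun 7, 2024, which is the date on which the service credit becomes due.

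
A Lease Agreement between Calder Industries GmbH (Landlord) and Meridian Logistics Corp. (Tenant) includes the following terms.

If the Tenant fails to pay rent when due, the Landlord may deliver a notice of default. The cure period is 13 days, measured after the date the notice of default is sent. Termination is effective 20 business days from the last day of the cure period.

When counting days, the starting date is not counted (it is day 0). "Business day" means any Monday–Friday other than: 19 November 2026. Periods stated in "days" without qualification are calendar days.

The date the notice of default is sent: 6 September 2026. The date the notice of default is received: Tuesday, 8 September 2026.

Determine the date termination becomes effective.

16 October 2026

The last day of the cure period: 6 September 2026 + 13 days = 19 September 2026.
From Saturday, 19 September 2026, 20 business days (Sep 21, Sep 22, Sep 23, Sep 24, …, Oct 14, Oct 15, Oct 16, skipping weekends) brings us to Friday, 16 October 2026, which is the date termination becomes effective.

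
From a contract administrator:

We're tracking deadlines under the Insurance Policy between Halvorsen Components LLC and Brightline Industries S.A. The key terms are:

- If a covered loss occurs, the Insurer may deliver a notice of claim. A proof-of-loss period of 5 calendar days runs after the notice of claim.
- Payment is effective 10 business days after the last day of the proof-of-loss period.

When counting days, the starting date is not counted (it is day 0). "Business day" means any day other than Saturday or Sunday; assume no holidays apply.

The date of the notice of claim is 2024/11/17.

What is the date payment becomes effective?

Adding 5 calendar days to 2024/11/17 gives 2024/11/22, which is the last day of the proof-of-loss period.
The date payment becomes effective: counting 10 business days from Friday, 2024/11/22 (Nov 25, Nov 26, Nov 27, Nov 28, Nov 29, Dec 2, Dec 3, Dec 4, Dec 5, Dec 6, skipping weekends) reaches Friday, 2024/12/06.

2024/12/06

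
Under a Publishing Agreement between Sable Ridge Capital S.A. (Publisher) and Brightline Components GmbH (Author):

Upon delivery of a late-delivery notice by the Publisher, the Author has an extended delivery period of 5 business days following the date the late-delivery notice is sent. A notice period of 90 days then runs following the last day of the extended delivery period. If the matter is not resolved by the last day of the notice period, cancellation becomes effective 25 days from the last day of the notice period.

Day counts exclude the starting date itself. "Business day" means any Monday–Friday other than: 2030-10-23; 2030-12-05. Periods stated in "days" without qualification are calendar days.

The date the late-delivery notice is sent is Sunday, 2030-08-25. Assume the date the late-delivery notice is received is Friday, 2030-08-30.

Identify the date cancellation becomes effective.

2030-12-23

The last day of the extended delivery period: 5 business days after Sunday, 2030-08-25, skipping weekends — Aug 26, Aug 27, Aug 28, Aug 29, Aug 30 — lands on Friday, 2030-08-30.
The last day of the notice period: 2030-08-30 + 90 days = 2030-11-28.
Adding 25 calendar days to 2030-11-28 gives 2030-12-23, which is the date cancellation becomes effective.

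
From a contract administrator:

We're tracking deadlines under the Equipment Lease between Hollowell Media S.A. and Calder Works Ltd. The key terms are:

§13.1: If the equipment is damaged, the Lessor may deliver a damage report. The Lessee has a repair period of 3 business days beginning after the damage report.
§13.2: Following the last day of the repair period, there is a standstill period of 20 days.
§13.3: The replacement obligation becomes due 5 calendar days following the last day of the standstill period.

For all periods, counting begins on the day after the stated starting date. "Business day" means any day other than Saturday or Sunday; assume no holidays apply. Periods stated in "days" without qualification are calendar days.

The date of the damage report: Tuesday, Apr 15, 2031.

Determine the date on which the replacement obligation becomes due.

May 13, 2031

The last day of the repair period: counting 3 business days from Tuesday, Apr 15, 2031 (Apr 16, Apr 17, Apr 18, skipping weekends) reaches Friday, Apr 18, 2031.
The last day of the standstill period: Apr 18, 2031 + 20 days = May 8, 2031.
The date on which the replacement obligation becomes due: May 8, 2031 + 5 days = May 13, 2031.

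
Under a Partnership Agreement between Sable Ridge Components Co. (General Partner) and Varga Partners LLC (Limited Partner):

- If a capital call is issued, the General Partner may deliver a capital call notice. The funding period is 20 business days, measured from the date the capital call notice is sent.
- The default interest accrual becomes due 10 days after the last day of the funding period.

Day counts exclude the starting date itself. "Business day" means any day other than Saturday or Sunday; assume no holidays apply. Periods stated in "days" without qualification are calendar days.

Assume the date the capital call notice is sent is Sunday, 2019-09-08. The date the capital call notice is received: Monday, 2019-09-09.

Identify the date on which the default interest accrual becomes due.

The last day of the funding period: counting 20 business days from Sunday, 2019-09-08 (Sep 9, Sep 10, Sep 11, Sep 12, …, Oct 2, Oct 3, Oct 4, skipping weekends) reaches Friday, 2019-10-04.
The date on which the default interest accrual becomes due: 10 calendar days after 2019-10-04 is 2019-10-14.

2019-10-14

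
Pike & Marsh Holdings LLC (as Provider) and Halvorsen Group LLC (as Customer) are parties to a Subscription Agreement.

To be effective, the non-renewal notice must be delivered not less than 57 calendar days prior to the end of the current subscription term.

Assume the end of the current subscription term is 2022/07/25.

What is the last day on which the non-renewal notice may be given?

2022/05/29

2022/07/25 minus 57 days is 2022/05/29.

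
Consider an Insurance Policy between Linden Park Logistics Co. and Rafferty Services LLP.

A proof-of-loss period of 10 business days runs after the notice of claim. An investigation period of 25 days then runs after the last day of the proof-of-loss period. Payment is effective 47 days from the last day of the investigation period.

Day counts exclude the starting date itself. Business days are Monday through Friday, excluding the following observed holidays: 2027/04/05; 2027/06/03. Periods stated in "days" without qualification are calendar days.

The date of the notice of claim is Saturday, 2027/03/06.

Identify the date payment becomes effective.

The last day of the proof-of-loss period: counting 10 business days from Saturday, 2027/03/06 (Mar 8, Mar 9, Mar 10, Mar 11, Mar 12, Mar 15, Mar 16, Mar 17, Mar 18, Mar 19, skipping weekends) reaches Friday, 2027/03/19.
The last day of the investigation period: 2027/03/19 + 25 days = 2027/04/13.
Adding 47 calendar days to 2027/04/13 gives 2027/05/30, which is the date payment becomes effective.

2027/05/30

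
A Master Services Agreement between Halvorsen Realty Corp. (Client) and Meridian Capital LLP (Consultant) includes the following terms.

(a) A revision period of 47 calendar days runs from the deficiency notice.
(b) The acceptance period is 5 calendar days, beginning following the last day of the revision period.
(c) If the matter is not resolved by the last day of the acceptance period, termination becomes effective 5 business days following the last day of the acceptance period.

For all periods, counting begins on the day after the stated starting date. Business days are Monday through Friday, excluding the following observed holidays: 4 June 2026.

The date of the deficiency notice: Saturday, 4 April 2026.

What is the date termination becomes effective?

2 June 2026

The last day of the revision period: 4 April 2026 + 47 days = 21 May 2026.
The last day of the acceptance period: 5 calendar days after 21 May 2026 is 26 May 2026.
The date termination becomes effective: 5 business days after Tuesday, 26 May 2026, skipping weekends — May 27, May 28, May 29, Jun 1, Jun 2 — lands on Tuesday, 2 June 2026.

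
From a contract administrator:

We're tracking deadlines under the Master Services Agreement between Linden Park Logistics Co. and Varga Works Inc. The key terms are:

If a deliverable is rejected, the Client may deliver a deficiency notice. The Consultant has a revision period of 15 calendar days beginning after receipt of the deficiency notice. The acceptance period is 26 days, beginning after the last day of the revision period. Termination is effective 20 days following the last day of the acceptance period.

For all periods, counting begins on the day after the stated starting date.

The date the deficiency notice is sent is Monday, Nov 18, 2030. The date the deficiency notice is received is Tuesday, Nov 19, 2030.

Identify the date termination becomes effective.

Jan 19, 2031

The last day of the revision period: 15 calendar days after Nov 19, 2030 is Dec 4, 2030.
The last day of the acceptance period: Dec 4, 2030 + 26 days = Dec 30, 2030.
Adding 20 calendar days to Dec 30, 2030 gives Jan 19, 2031, which is the date termination becomes effective.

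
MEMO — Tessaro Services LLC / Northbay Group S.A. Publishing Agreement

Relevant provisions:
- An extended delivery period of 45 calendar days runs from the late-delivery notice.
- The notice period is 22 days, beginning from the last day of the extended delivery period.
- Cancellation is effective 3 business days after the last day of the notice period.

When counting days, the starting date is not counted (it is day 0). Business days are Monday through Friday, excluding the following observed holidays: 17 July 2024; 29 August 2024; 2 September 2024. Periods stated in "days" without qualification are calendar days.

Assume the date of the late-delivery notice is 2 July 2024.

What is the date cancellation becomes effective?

11 September 2024

The last day of the extended delivery period: 2 July 2024 + 45 days = 16 August 2024.
The last day of the notice period: 16 August 2024 + 22 days = 7 September 2024.
The date cancellation becomes effective: counting 3 business days from Saturday, 7 September 2024 (Sep 9, Sep 10, Sep 11, skipping weekends) reaches Wednesday, 11 September 2024.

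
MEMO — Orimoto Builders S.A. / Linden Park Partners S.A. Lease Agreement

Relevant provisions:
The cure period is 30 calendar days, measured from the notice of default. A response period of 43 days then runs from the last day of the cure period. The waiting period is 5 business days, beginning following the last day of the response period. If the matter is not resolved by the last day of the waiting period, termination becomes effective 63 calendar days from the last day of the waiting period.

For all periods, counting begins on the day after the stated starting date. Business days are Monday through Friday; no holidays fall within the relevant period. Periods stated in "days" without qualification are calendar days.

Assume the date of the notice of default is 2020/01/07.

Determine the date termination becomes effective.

Adding 30 calendar days to 2020/01/07 gives 2020/02/06, which is the last day of the cure period.
The last day of the response period: 2020/02/06 + 43 days = 2020/03/20.
The last day of the waiting period: 5 business days after Friday, 2020/03/20, skipping weekends — Mar 23, Mar 24, Mar 25, Mar 26, Mar 27 — lands on Friday, 2020/03/27.
Adding 63 calendar days to 2020/03/27 gives 2020/05/29, which is the date termination becomes effective.

2020/05/29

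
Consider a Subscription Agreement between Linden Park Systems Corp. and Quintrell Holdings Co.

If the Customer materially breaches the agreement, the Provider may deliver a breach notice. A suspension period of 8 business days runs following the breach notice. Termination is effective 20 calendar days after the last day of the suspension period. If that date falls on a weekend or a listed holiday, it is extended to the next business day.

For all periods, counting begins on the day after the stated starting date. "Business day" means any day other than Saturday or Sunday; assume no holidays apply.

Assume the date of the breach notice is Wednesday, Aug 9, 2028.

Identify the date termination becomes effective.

The last day of the suspension period: 8 business days after Wednesday, Aug 9, 2028, skipping weekends — Aug 10, Aug 11, Aug 14, Aug 15, Aug 16, Aug 17, Aug 18, Aug 21 — lands on Monday, Aug 21, 2028.
The date termination becomes effective: 20 calendar days after Aug 21, 2028 is Sep 10, 2028. That falls on a Sunday, so it rolls to the next business day, Monday, Sep 11, 2028.

Sep 11, 2028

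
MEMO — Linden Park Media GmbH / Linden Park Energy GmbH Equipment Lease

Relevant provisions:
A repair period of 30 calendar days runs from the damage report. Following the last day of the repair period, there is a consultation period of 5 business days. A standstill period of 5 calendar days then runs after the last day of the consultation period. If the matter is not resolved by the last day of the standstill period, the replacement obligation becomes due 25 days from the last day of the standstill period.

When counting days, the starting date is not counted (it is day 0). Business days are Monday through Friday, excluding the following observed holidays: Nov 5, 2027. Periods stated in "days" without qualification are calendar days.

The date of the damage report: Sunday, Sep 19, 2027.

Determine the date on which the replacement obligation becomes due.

Nov 25, 2027

Adding 30 calendar days to Sep 19, 2027 gives Oct 19, 2027, which is the last day of the repair period.
The last day of the consultation period: 5 business days after Tuesday, Oct 19, 2027, skipping weekends — Oct 20, Oct 21, Oct 22, Oct 25, Oct 26 — lands on Tuesday, Oct 26, 2027.
The last day of the standstill period: 5 calendar days after Oct 26, 2027 is Oct 31, 2027.
The date on which the replacement obligation becomes due: 25 calendar days after Oct 31, 2027 is Nov 25, 2027.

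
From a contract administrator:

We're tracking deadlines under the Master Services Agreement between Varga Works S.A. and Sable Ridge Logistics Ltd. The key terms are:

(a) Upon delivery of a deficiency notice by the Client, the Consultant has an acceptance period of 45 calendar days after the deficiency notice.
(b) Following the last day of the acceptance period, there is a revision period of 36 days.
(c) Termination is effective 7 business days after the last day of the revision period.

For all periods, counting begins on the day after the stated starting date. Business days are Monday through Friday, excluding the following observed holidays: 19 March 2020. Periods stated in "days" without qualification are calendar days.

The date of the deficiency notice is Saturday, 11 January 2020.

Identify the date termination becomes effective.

The last day of the acceptance period: 11 January 2020 + 45 days = 25 February 2020.
The last day of the revision period: 36 calendar days after 25 February 2020 is 1 April 2020.
From Wednesday, 1 April 2020, 7 business days (Apr 2, Apr 3, Apr 6, Apr 7, Apr 8, Apr 9, Apr 10, skipping weekends) brings us to Friday, 10 April 2020, which is the date termination becomes effective.

10 April 2020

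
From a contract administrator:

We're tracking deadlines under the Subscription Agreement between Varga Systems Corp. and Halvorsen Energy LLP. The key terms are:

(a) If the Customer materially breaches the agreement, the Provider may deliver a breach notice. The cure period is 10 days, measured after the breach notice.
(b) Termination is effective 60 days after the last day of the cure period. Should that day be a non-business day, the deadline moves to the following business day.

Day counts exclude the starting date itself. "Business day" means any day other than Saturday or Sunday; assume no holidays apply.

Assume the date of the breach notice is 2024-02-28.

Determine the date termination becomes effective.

The last day of the cure period: 10 calendar days after 2024-02-28 is 2024-03-09.
The date termination becomes effective: 60 calendar days after 2024-03-09 is 2024-05-08. 2024-05-08 is a Wednesday, so no roll-forward applies.

2024-05-08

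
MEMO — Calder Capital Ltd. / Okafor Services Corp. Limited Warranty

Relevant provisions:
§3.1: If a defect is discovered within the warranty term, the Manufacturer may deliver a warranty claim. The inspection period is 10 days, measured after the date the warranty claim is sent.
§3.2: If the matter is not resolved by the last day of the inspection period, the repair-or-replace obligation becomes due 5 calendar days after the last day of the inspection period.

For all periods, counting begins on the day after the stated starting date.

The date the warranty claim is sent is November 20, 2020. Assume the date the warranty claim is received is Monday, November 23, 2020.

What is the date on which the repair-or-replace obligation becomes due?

The last day of the inspection period: November 20, 2020 + 10 days = November 30, 2020.
The date on which the repair-or-replace obligation becomes due: 5 calendar days after November 30, 2020 is December 5, 2020.

December 5, 2020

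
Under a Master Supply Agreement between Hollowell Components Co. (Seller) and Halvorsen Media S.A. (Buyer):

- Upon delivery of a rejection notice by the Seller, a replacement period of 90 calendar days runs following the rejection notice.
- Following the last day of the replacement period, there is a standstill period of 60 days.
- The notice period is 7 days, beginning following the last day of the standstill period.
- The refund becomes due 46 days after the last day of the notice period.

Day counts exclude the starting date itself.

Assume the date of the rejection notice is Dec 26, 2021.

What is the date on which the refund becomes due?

The last day of the replacement period: Dec 26, 2021 + 90 days = Mar 26, 2022.
The last day of the standstill period: 60 calendar days after Mar 26, 2022 is May 25, 2022.
The last day of the notice period: May 25, 2022 + 7 days = Jun 1, 2022.
The date on which the refund becomes due: 46 calendar days after Jun 1, 2022 is Jul 17, 2022.

Jul 17, 2022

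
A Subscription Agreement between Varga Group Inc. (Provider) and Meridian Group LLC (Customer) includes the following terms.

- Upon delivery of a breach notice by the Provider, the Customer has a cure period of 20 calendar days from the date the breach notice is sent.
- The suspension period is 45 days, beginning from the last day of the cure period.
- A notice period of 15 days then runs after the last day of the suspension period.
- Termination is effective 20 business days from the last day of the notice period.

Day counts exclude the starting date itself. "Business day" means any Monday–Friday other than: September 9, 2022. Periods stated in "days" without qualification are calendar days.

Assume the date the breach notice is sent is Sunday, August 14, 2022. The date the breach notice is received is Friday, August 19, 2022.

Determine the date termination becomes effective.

The last day of the cure period: 20 calendar days after August 14, 2022 is September 3, 2022.
Adding 45 calendar days to September 3, 2022 gives October 18, 2022, which is the last day of the suspension period.
The last day of the notice period: 15 calendar days after October 18, 2022 is November 2, 2022.
The date termination becomes effective: 20 business days after Wednesday, November 2, 2022, skipping weekends — Nov 3, Nov 4, Nov 7, Nov 8, …, Nov 28, Nov 29, Nov 30 — lands on Wednesday, November 30, 2022.

November 30, 2022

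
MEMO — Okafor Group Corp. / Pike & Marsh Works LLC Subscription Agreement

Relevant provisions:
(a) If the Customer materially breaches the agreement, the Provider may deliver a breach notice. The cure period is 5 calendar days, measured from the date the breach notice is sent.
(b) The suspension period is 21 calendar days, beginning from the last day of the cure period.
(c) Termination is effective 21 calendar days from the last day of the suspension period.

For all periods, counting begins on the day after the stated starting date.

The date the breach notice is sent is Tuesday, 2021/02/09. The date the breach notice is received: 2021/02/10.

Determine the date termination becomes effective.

Adding 5 calendar days to 2021/02/09 gives 2021/02/14, which is the last day of the cure period.
Adding 21 calendar days to 2021/02/14 gives 2021/03/07, which is the last day of the suspension period.
Adding 21 calendar days to 2021/03/07 gives 2021/03/28, which is the date termination becomes effective.

2021/03/28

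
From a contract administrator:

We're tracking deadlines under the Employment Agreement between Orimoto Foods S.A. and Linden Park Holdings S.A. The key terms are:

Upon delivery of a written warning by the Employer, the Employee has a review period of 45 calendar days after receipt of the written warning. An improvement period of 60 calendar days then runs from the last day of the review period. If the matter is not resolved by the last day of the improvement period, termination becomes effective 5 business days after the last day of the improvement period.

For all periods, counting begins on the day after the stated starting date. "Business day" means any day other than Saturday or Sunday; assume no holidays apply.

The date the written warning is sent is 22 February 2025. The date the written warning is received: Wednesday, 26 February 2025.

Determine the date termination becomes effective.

The last day of the review period: 45 calendar days after 26 February 2025 is 12 April 2025.
Adding 60 calendar days to 12 April 2025 gives 11 June 2025, which is the last day of the improvement period.
The date termination becomes effective: counting 5 business days from Wednesday, 11 June 2025 (Jun 12, Jun 13, Jun 16, Jun 17, Jun 18, skipping weekends) reaches Wednesday, 18 June 2025.

18 June 2025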